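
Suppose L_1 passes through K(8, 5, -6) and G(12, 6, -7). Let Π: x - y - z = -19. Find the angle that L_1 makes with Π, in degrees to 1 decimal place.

A direction vector for L_1 is G − K = (4, 1, -1).
sin θ = |n·v| / (|n||v|) = |4| / (√3 · √18) = 0.54433.
θ ≈ 33.0°.

33.0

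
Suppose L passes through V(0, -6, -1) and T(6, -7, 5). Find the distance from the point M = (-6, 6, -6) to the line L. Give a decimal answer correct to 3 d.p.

11.030

A direction vector for L is T − V = (6, -1, 6).
Taking (0, -6, -1) on L with direction v = (6, -1, 6): w = M − (0, -6, -1) = (-6, 12, -5), and w × v = (67, 6, -66).
Distance = |w × v| / |v| = √8881 / √73 ≈ 11.030.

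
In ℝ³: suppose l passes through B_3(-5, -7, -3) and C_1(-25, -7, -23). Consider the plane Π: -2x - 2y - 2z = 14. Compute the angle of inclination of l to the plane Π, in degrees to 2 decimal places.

54.74

A direction vector for l is C_1 − B_3 = (-20, 0, -20).
sin θ = |n·v| / (|n||v|) = |80| / (√12 · √800) = 0.81650.
θ ≈ 54.74°.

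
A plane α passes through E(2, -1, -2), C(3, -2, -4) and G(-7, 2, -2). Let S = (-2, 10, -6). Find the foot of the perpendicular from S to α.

EC = (1, -1, -2), EG = (-9, 3, 0); a normal to α is EC × EG = (6, 18, -6).
Using E: α has equation 6x + 18y - 6z = 6.
Foot = S − λn with λ = (n·S − d)/|n|² = (204 − 6)/396 = 1/2.
Foot = (-2, 10, -6) − (1/2)·(6, 18, -6) = (-5, 1, -3).

(-5, 1, -3)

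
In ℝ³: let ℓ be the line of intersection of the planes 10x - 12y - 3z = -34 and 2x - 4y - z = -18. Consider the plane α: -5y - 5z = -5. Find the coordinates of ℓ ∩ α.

(5, 9, -8)

Direction of ℓ: (10, -12, -3) × (2, -4, -1) = (0, 4, -16).
A point on ℓ: solving the two plane equations with y = 11 gives (5, 11, -16).
Substitute r = (5, 11, -16) + t(0, 4, -16) into the plane: 25 + 60t = -5, so t = -1/2.
Intersection: (5, 11, -16) + (-1/2)·(0, 4, -16) = (5, 9, -8).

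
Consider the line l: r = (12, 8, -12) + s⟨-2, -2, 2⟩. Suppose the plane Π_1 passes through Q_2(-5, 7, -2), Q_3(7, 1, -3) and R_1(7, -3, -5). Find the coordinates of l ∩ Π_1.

Q_2Q_3 = (12, -6, -1), Q_2R_1 = (12, -10, -3); a normal to Π_1 is Q_2Q_3 × Q_2R_1 = (8, 24, -48).
Using Q_2: Π_1 has equation 8x + 24y - 48z = 224.
Substitute r = (12, 8, -12) + t(-2, -2, 2) into the plane: 864 + (-160)t = 224, so t = 4.
Intersection: (12, 8, -12) + 4·(-2, -2, 2) = (4, 0, -4).

(4, 0, -4)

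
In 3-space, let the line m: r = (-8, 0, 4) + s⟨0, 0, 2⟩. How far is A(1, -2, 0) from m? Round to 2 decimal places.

Taking (-8, 0, 4) on m with direction v = (0, 0, 2): w = A − (-8, 0, 4) = (9, -2, -4), and w × v = (-4, -18, 0).
Distance = |w × v| / |v| = √340 / √4 ≈ 9.22.

9.22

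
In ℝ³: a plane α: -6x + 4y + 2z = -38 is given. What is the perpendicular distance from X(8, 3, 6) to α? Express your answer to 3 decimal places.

1.871

n·X − d = (-6)·(8) + (4)·(3) + (2)·(6) − (-38) = 14; |n| = √56.
Distance = |14| / √56 = 14/√56 ≈ 1.871.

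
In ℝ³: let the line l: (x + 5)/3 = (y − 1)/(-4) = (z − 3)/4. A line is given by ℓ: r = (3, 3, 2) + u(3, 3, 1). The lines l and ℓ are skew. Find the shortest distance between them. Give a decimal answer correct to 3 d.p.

l has direction (3, -4, 4) through (-5, 1, 3).
Common perpendicular direction n = (3, -4, 4) × (3, 3, 1) = (-16, 9, 21).
With w = (3, 3, 2) − (-5, 1, 3) = (8, 2, -1), w · n = -131.
Distance = |w · n| / |n| = |-131| / √778 ≈ 4.697.

4.697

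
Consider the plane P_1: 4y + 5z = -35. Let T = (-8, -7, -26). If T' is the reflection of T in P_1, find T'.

λ = (n·T − d)/|n|² = (-158 − (-35))/41 = -3.
Reflection = T − 2λn = (-8, -7, -26) − (-6)·(0, 4, 5) = (-8, 17, 4).

(-8, 17, 4)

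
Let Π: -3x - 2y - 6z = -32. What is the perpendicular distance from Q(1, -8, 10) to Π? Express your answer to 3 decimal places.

n·Q − d = (-3)·(1) + (-2)·(-8) + (-6)·(10) − (-32) = -15; |n| = √49.
Distance = |-15| / √49 = 15/√49 ≈ 2.143.

2.143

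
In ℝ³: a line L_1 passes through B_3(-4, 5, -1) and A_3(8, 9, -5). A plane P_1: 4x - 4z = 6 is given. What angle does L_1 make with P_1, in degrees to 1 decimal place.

A direction vector for L_1 is A_3 − B_3 = (12, 4, -4).
sin θ = |n·v| / (|n||v|) = |64| / (√32 · √176) = 0.85280.
θ ≈ 58.5°.

58.5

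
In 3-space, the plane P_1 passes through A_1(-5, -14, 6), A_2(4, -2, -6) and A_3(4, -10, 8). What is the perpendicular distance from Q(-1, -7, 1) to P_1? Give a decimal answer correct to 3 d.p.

A_1A_2 = (9, 12, -12), A_1A_3 = (9, 4, 2); a normal to P_1 is A_1A_2 × A_1A_3 = (72, -126, -72).
Using A_1: P_1 has equation 72x - 126y - 72z = 972.
n·Q − d = (72)·(-1) + (-126)·(-7) + (-72)·(1) − 972 = -234; |n| = √26244.
Distance = |-234| / √26244 = 234/√26244 ≈ 1.444.

1.444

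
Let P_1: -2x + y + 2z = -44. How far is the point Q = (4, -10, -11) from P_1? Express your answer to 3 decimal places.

n·Q − d = (-2)·(4) + (1)·(-10) + (2)·(-11) − (-44) = 4; |n| = √9.
Distance = |4| / √9 = 4/√9 ≈ 1.333.

1.333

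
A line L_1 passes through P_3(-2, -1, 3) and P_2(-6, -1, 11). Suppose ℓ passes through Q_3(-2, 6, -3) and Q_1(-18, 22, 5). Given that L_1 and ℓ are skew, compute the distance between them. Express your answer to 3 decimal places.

1.671

A direction vector for L_1 is P_2 − P_3 = (-4, 0, 8).
A direction vector for ℓ is Q_1 − Q_3 = (-16, 16, 8).
Common perpendicular direction n = (-4, 0, 8) × (-16, 16, 8) = (-128, -96, -64).
With w = (-2, 6, -3) − (-2, -1, 3) = (0, 7, -6), w · n = -288.
Distance = |w · n| / |n| = |-288| / √29696 ≈ 1.671.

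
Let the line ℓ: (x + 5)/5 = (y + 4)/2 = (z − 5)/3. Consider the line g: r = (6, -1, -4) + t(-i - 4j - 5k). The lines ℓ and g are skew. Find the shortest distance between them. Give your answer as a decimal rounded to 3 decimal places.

8.773

ℓ has direction (5, 2, 3) through (-5, -4, 5).
Common perpendicular direction n = (5, 2, 3) × (-1, -4, -5) = (2, 22, -18).
With w = (6, -1, -4) − (-5, -4, 5) = (11, 3, -9), w · n = 250.
Distance = |w · n| / |n| = |250| / √812 ≈ 8.773.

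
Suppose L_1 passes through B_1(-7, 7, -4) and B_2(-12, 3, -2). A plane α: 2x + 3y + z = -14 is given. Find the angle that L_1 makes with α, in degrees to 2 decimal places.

52.83

A direction vector for L_1 is B_2 − B_1 = (-5, -4, 2).
sin θ = |n·v| / (|n||v|) = |-20| / (√14 · √45) = 0.79682.
θ ≈ 52.83°.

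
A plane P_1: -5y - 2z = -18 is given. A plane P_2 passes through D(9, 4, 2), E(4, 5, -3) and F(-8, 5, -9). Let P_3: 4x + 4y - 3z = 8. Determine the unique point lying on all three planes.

(3, 2, 4)

DE = (-5, 1, -5), DF = (-17, 1, -11); a normal to P_2 is DE × DF = (-6, 30, 12).
Using D: P_2 has equation -6x + 30y + 12z = 90.
Solving the 3×3 linear system -5y - 2z = -18, -6x + 30y + 12z = 90, 4x + 4y - 3z = 8 (e.g. by elimination or Cramer's rule, determinant = 138) gives (3, 2, 4).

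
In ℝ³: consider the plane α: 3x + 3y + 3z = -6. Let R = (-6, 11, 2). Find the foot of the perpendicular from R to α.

Foot = R − λn with λ = (n·R − d)/|n|² = (21 − (-6))/27 = 1.
Foot = (-6, 11, 2) − 1·(3, 3, 3) = (-9, 8, -1).

(-9, 8, -1)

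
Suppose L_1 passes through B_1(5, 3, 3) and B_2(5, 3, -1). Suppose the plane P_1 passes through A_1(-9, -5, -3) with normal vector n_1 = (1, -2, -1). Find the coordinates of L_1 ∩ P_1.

A direction vector for L_1 is B_2 − B_1 = (0, 0, -4).
P_1: n_1·r = n_1·A_1 gives x - 2y - z = 4.
Substitute r = (5, 3, 3) + t(0, 0, -4) into the plane: -4 + 4t = 4, so t = 2.
Intersection: (5, 3, 3) + 2·(0, 0, -4) = (5, 3, -5).

(5, 3, -5)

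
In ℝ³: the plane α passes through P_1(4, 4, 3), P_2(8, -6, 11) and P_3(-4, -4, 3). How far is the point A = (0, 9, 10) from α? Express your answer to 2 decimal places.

9.44

P_1P_2 = (4, -10, 8), P_1P_3 = (-8, -8, 0); a normal to α is P_1P_2 × P_1P_3 = (64, -64, -112).
Using P_1: α has equation 64x - 64y - 112z = -336.
n·A − d = (64)·(0) + (-64)·(9) + (-112)·(10) − (-336) = -1360; |n| = √20736.
Distance = |-1360| / √20736 = 1360/√20736 ≈ 9.44.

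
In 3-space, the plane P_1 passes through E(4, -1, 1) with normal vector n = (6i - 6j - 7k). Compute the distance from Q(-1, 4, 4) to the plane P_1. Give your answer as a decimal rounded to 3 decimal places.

7.364

P_1: n·r = n·E gives 6x - 6y - 7z = 23.
n·Q − d = (6)·(-1) + (-6)·(4) + (-7)·(4) − 23 = -81; |n| = √121.
Distance = |-81| / √121 = 81/√121 ≈ 7.364.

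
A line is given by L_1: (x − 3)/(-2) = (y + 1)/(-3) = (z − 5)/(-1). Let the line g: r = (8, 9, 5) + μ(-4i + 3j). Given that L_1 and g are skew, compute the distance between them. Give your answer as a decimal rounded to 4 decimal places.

2.9441

L_1 has direction (-2, -3, -1) through (3, -1, 5).
Common perpendicular direction n = (-2, -3, -1) × (-4, 3, 0) = (3, 4, -18).
With w = (8, 9, 5) − (3, -1, 5) = (5, 10, 0), w · n = 55.
Distance = |w · n| / |n| = |55| / √349 ≈ 2.9441.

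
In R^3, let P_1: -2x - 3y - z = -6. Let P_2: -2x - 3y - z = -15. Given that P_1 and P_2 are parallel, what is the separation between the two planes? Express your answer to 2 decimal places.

Same normal n = (-2, -3, -1) with |n| = √14; distance = |-6 − (-15)| / |n| = 9/√14 ≈ 2.41.

2.41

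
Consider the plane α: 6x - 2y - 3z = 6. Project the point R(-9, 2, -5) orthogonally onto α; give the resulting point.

Foot = R − λn with λ = (n·R − d)/|n|² = (-43 − 6)/49 = -1.
Foot = (-9, 2, -5) − (-1)·(6, -2, -3) = (-3, 0, -8).

(-3, 0, -8)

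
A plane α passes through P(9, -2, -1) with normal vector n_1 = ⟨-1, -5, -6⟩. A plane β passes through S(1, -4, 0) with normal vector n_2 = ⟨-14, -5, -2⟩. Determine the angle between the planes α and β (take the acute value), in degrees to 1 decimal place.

α: n_1·r = n_1·P gives -x - 5y - 6z = 7.
β: n_2·r = n_2·S gives -14x - 5y - 2z = 6.
cos θ = |n₁·n₂| / (|n₁||n₂|) = |51| / (√62 · √225).
θ = arccos(0.43180) ≈ 64.4°.

64.4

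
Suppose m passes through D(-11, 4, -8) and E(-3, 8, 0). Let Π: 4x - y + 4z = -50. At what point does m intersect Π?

(-7, 6, -4)

A direction vector for m is E − D = (8, 4, 8).
Substitute r = (-11, 4, -8) + t(8, 4, 8) into the plane: -80 + 60t = -50, so t = 1/2.
Intersection: (-11, 4, -8) + (1/2)·(8, 4, 8) = (-7, 6, -4).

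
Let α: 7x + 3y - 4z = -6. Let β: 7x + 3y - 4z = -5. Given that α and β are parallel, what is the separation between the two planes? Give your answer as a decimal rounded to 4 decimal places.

Same normal n = (7, 3, -4) with |n| = √74; distance = |-6 − (-5)| / |n| = 1/√74 ≈ 0.1162.

0.1162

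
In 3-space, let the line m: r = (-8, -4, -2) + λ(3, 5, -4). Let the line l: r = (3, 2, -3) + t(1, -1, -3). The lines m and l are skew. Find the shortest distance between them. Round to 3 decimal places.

Common perpendicular direction n = (3, 5, -4) × (1, -1, -3) = (-19, 5, -8).
With w = (3, 2, -3) − (-8, -4, -2) = (11, 6, -1), w · n = -171.
Distance = |w · n| / |n| = |-171| / √450 ≈ 8.061.

8.061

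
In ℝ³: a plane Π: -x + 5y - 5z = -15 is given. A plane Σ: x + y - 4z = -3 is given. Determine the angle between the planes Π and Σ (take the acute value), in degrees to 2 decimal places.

37.62

cos θ = |n₁·n₂| / (|n₁||n₂|) = |24| / (√51 · √18).
θ = arccos(0.79212) ≈ 37.62°.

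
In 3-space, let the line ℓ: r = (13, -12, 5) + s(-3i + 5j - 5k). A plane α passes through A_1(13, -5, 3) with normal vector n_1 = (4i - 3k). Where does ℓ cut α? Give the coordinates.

α: n_1·r = n_1·A_1 gives 4x - 3z = 43.
Substitute r = (13, -12, 5) + t(-3, 5, -5) into the plane: 37 + 3t = 43, so t = 2.
Intersection: (13, -12, 5) + 2·(-3, 5, -5) = (7, -2, -5).

(7, -2, -5)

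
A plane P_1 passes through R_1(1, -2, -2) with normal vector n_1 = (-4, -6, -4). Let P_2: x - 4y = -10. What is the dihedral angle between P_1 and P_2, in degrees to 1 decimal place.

P_1: n_1·r = n_1·R_1 gives -4x - 6y - 4z = 16.
cos θ = |n₁·n₂| / (|n₁||n₂|) = |20| / (√68 · √17).
θ = arccos(0.58824) ≈ 54.0°.

54.0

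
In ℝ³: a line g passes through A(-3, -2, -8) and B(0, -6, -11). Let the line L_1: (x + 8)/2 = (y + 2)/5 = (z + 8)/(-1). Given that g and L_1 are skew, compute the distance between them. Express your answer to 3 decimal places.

A direction vector for g is B − A = (3, -4, -3).
L_1 has direction (2, 5, -1) through (-8, -2, -8).
Common perpendicular direction n = (3, -4, -3) × (2, 5, -1) = (19, -3, 23).
With w = (-8, -2, -8) − (-3, -2, -8) = (-5, 0, 0), w · n = -95.
Distance = |w · n| / |n| = |-95| / √899 ≈ 3.168.

3.168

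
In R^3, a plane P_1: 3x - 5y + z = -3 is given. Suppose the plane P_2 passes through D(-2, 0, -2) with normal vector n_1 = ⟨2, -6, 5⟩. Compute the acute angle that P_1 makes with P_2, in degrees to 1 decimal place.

P_2: n_1·r = n_1·D gives 2x - 6y + 5z = -14.
cos θ = |n₁·n₂| / (|n₁||n₂|) = |41| / (√35 · √65).
θ = arccos(0.85959) ≈ 30.7°.

30.7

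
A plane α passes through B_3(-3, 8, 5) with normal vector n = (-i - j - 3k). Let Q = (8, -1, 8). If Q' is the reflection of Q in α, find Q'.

α: n·r = n·B_3 gives -x - y - 3z = -20.
λ = (n·Q − d)/|n|² = (-31 − (-20))/11 = -1.
Reflection = Q − 2λn = (8, -1, 8) − (-2)·(-1, -1, -3) = (6, -3, 2).

(6, -3, 2)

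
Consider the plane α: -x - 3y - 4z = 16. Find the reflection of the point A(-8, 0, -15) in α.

λ = (n·A − d)/|n|² = (68 − 16)/26 = 2.
Reflection = A − 2λn = (-8, 0, -15) − 4·(-1, -3, -4) = (-4, 12, 1).

(-4, 12, 1)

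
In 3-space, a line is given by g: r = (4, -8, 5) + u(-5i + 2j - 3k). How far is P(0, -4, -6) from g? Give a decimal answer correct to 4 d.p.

7.4215

Taking (4, -8, 5) on g with direction v = (-5, 2, -3): w = P − (4, -8, 5) = (-4, 4, -11), and w × v = (10, 43, 12).
Distance = |w × v| / |v| = √2093 / √38 ≈ 7.4215.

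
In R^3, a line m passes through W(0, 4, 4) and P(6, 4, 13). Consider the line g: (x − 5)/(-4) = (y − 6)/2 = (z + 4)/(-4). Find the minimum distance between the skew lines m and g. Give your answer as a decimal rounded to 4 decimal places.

A direction vector for m is P − W = (6, 0, 9).
g has direction (-4, 2, -4) through (5, 6, -4).
Common perpendicular direction n = (6, 0, 9) × (-4, 2, -4) = (-18, -12, 12).
With w = (5, 6, -4) − (0, 4, 4) = (5, 2, -8), w · n = -210.
Distance = |w · n| / |n| = |-210| / √612 ≈ 8.4887.

8.4887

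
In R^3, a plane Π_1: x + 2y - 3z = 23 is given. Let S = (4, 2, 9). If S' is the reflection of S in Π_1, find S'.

λ = (n·S − d)/|n|² = (-19 − 23)/14 = -3.
Reflection = S − 2λn = (4, 2, 9) − (-6)·(1, 2, -3) = (10, 14, -9).

(10, 14, -9)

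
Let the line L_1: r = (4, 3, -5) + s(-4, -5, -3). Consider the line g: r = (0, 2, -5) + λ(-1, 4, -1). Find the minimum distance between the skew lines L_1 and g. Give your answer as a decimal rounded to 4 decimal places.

Common perpendicular direction n = (-4, -5, -3) × (-1, 4, -1) = (17, -1, -21).
With w = (0, 2, -5) − (4, 3, -5) = (-4, -1, 0), w · n = -67.
Distance = |w · n| / |n| = |-67| / √731 ≈ 2.4781.

2.4781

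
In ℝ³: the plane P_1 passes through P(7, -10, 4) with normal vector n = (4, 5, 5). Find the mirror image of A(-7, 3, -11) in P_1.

P_1: n·r = n·P gives 4x + 5y + 5z = -2.
λ = (n·A − d)/|n|² = (-68 − (-2))/66 = -1.
Reflection = A − 2λn = (-7, 3, -11) − (-2)·(4, 5, 5) = (1, 13, -1).

(1, 13, -1)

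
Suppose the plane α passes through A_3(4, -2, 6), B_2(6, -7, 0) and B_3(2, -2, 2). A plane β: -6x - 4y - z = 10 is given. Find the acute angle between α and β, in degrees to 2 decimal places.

A_3B_2 = (2, -5, -6), A_3B_3 = (-2, 0, -4); a normal to α is A_3B_2 × A_3B_3 = (20, 20, -10).
Using A_3: α has equation 20x + 20y - 10z = -20.
cos θ = |n₁·n₂| / (|n₁||n₂|) = |-190| / (√900 · √53).
θ = arccos(0.86995) ≈ 29.55°.

29.55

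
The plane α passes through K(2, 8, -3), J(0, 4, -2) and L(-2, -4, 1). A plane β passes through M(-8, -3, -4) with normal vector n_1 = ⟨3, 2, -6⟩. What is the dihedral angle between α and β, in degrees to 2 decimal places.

40.70

KJ = (-2, -4, 1), KL = (-4, -12, 4); a normal to α is KJ × KL = (-4, 4, 8).
Using K: α has equation -4x + 4y + 8z = 0.
β: n_1·r = n_1·M gives 3x + 2y - 6z = -6.
cos θ = |n₁·n₂| / (|n₁||n₂|) = |-52| / (√96 · √49).
θ = arccos(0.75818) ≈ 40.70°.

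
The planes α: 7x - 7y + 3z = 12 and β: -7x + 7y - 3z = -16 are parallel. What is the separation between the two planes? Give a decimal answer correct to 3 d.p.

Rescale β by 1/(-1): 7x - 7y + 3z = 16. Then distance = |12 − 16| / √107 ≈ 0.387.

0.387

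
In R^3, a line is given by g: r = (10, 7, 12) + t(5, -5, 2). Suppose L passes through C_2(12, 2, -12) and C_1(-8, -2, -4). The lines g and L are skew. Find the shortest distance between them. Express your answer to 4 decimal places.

21.7695

A direction vector for L is C_1 − C_2 = (-20, -4, 8).
Common perpendicular direction n = (5, -5, 2) × (-20, -4, 8) = (-32, -80, -120).
With w = (12, 2, -12) − (10, 7, 12) = (2, -5, -24), w · n = 3216.
Distance = |w · n| / |n| = |3216| / √21824 ≈ 21.7695.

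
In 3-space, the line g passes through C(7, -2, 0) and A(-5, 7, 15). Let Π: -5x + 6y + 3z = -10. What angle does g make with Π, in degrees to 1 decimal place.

A direction vector for g is A − C = (-12, 9, 15).
sin θ = |n·v| / (|n||v|) = |159| / (√70 · √450) = 0.89586.
θ ≈ 63.6°.

63.6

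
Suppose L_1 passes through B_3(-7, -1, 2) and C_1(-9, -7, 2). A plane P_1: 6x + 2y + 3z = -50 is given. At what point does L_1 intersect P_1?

(-8, -4, 2)

A direction vector for L_1 is C_1 − B_3 = (-2, -6, 0).
Substitute r = (-7, -1, 2) + t(-2, -6, 0) into the plane: -38 + (-24)t = -50, so t = 1/2.
Intersection: (-7, -1, 2) + (1/2)·(-2, -6, 0) = (-8, -4, 2).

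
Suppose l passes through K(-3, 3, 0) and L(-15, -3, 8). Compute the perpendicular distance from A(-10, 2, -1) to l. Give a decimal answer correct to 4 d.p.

4.8418

A direction vector for l is L − K = (-12, -6, 8).
Taking (-3, 3, 0) on l with direction v = (-12, -6, 8): w = A − (-3, 3, 0) = (-7, -1, -1), and w × v = (-14, 68, 30).
Distance = |w × v| / |v| = √5720 / √244 ≈ 4.8418.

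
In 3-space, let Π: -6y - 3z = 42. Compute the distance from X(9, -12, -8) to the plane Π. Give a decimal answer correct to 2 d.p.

n·X − d = (0)·(9) + (-6)·(-12) + (-3)·(-8) − 42 = 54; |n| = √45.
Distance = |54| / √45 = 54/√45 ≈ 8.05.

8.05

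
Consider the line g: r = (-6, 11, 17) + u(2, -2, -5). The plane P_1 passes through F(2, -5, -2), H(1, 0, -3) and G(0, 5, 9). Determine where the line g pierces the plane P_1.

FH = (-1, 5, -1), FG = (-2, 10, 11); a normal to P_1 is FH × FG = (65, 13, 0).
Using F: P_1 has equation 65x + 13y = 65.
Substitute r = (-6, 11, 17) + t(2, -2, -5) into the plane: -247 + 104t = 65, so t = 3.
Intersection: (-6, 11, 17) + 3·(2, -2, -5) = (0, 5, 2).

(0, 5, 2)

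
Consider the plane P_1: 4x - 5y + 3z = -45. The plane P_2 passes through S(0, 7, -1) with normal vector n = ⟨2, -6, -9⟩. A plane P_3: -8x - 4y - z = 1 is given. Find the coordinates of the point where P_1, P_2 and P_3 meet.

(-3, 6, -1)

P_2: n·r = n·S gives 2x - 6y - 9z = -33.
Solving the 3×3 linear system 4x - 5y + 3z = -45, 2x - 6y - 9z = -33, -8x - 4y - z = 1 (e.g. by elimination or Cramer's rule, determinant = -658) gives (-3, 6, -1).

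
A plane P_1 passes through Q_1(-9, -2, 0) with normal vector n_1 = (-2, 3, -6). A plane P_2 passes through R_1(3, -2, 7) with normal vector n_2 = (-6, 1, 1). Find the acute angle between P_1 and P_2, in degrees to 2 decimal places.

P_1: n_1·r = n_1·Q_1 gives -2x + 3y - 6z = 12.
P_2: n_2·r = n_2·R_1 gives -6x + y + z = -13.
cos θ = |n₁·n₂| / (|n₁||n₂|) = |9| / (√49 · √38).
θ = arccos(0.20857) ≈ 77.96°.

77.96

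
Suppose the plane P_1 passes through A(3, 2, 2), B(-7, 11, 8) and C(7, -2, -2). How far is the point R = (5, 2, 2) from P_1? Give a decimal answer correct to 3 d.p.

AB = (-10, 9, 6), AC = (4, -4, -4); a normal to P_1 is AB × AC = (-12, -16, 4).
Using A: P_1 has equation -12x - 16y + 4z = -60.
n·R − d = (-12)·(5) + (-16)·(2) + (4)·(2) − (-60) = -24; |n| = √416.
Distance = |-24| / √416 = 24/√416 ≈ 1.177.

1.177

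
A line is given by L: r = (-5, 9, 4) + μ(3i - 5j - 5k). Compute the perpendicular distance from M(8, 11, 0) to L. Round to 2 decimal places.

Taking (-5, 9, 4) on L with direction v = (3, -5, -5): w = M − (-5, 9, 4) = (13, 2, -4), and w × v = (-30, 53, -71).
Distance = |w × v| / |v| = √8750 / √59 ≈ 12.18.

12.18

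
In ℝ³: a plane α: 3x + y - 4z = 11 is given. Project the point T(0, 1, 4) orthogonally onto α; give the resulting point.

Foot = T − λn with λ = (n·T − d)/|n|² = (-15 − 11)/26 = -1.
Foot = (0, 1, 4) − (-1)·(3, 1, -4) = (3, 2, 0).

(3, 2, 0)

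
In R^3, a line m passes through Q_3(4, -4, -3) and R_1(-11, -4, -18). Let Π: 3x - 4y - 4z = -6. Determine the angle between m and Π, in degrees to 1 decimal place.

A direction vector for m is R_1 − Q_3 = (-15, 0, -15).
sin θ = |n·v| / (|n||v|) = |15| / (√41 · √450) = 0.11043.
θ ≈ 6.3°.

6.3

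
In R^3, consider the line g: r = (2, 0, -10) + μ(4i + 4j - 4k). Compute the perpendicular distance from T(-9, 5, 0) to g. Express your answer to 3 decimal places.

Taking (2, 0, -10) on g with direction v = (4, 4, -4): w = T − (2, 0, -10) = (-11, 5, 10), and w × v = (-60, -4, -64).
Distance = |w × v| / |v| = √7712 / √48 ≈ 12.675.

12.675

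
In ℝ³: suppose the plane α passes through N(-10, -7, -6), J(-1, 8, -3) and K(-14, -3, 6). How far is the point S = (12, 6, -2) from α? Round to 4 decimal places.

11.0680

NJ = (9, 15, 3), NK = (-4, 4, 12); a normal to α is NJ × NK = (168, -120, 96).
Using N: α has equation 168x - 120y + 96z = -1416.
n·S − d = (168)·(12) + (-120)·(6) + (96)·(-2) − (-1416) = 2520; |n| = √51840.
Distance = |2520| / √51840 = 2520/√51840 ≈ 11.0680.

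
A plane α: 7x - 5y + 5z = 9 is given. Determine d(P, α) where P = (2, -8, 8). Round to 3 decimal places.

8.543

n·P − d = (7)·(2) + (-5)·(-8) + (5)·(8) − 9 = 85; |n| = √99.
Distance = |85| / √99 = 85/√99 ≈ 8.543.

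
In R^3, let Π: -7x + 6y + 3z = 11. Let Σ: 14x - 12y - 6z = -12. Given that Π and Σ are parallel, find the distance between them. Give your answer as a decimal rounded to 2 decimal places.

0.52

Rescale Σ by 1/(-2): -7x + 6y + 3z = 6. Then distance = |11 − 6| / √94 ≈ 0.52.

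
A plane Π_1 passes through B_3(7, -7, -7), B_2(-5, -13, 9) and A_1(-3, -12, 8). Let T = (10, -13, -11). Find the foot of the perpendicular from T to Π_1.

(7, -7, -11)

B_3B_2 = (-12, -6, 16), B_3A_1 = (-10, -5, 15); a normal to Π_1 is B_3B_2 × B_3A_1 = (-10, 20, 0).
Using B_3: Π_1 has equation -10x + 20y = -210.
Foot = T − λn with λ = (n·T − d)/|n|² = (-360 − (-210))/500 = -3/10.
Foot = (10, -13, -11) − (-3/10)·(-10, 20, 0) = (7, -7, -11).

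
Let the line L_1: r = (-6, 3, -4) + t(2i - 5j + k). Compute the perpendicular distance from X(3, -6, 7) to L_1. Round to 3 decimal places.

10.023

Taking (-6, 3, -4) on L_1 with direction v = (2, -5, 1): w = X − (-6, 3, -4) = (9, -9, 11), and w × v = (46, 13, -27).
Distance = |w × v| / |v| = √3014 / √30 ≈ 10.023.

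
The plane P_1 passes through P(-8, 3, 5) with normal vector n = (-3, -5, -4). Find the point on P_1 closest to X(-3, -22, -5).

P_1: n·r = n·P gives -3x - 5y - 4z = -11.
Foot = X − λn with λ = (n·X − d)/|n|² = (139 − (-11))/50 = 3.
Foot = (-3, -22, -5) − 3·(-3, -5, -4) = (6, -7, 7).

(6, -7, 7)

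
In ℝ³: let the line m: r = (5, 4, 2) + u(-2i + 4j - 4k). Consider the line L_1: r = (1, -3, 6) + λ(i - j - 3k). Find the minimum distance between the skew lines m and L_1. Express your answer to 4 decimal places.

6.6408

Common perpendicular direction n = (-2, 4, -4) × (1, -1, -3) = (-16, -10, -2).
With w = (1, -3, 6) − (5, 4, 2) = (-4, -7, 4), w · n = 126.
Distance = |w · n| / |n| = |126| / √360 ≈ 6.6408.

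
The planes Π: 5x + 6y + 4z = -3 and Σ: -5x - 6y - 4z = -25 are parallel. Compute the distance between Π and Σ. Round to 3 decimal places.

Rescale Σ by 1/(-1): 5x + 6y + 4z = 25. Then distance = |-3 − 25| / √77 ≈ 3.191.

3.191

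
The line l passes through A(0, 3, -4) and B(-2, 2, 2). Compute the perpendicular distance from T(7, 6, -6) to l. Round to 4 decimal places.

6.4411

A direction vector for l is B − A = (-2, -1, 6).
Taking (0, 3, -4) on l with direction v = (-2, -1, 6): w = T − (0, 3, -4) = (7, 3, -2), and w × v = (16, -38, -1).
Distance = |w × v| / |v| = √1701 / √41 ≈ 6.4411.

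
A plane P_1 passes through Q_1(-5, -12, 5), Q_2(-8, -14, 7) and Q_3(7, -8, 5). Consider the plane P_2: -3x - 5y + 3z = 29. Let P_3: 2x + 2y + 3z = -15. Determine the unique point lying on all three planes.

Q_1Q_2 = (-3, -2, 2), Q_1Q_3 = (12, 4, 0); a normal to P_1 is Q_1Q_2 × Q_1Q_3 = (-8, 24, 12).
Using Q_1: P_1 has equation -8x + 24y + 12z = -188.
Solving the 3×3 linear system -8x + 24y + 12z = -188, -3x - 5y + 3z = 29, 2x + 2y + 3z = -15 (e.g. by elimination or Cramer's rule, determinant = 576) gives (1, -7, -1).

(1, -7, -1)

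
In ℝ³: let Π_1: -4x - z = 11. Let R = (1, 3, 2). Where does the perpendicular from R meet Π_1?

Foot = R − λn with λ = (n·R − d)/|n|² = (-6 − 11)/17 = -1.
Foot = (1, 3, 2) − (-1)·(-4, 0, -1) = (-3, 3, 1).

(-3, 3, 1)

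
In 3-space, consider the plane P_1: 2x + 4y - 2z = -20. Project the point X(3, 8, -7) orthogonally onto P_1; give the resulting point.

(-3, -4, -1)

Foot = X − λn with λ = (n·X − d)/|n|² = (52 − (-20))/24 = 3.
Foot = (3, 8, -7) − 3·(2, 4, -2) = (-3, -4, -1).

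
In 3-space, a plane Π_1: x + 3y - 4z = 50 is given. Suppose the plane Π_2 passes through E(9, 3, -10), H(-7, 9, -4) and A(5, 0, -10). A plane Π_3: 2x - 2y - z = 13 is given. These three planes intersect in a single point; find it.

EH = (-16, 6, 6), EA = (-4, -3, 0); a normal to Π_2 is EH × EA = (18, -24, 72).
Using E: Π_2 has equation 18x - 24y + 72z = -630.
Solving the 3×3 linear system x + 3y - 4z = 50, 18x - 24y + 72z = -630, 2x - 2y - z = 13 (e.g. by elimination or Cramer's rule, determinant = 606) gives (5, 3, -9).

(5, 3, -9)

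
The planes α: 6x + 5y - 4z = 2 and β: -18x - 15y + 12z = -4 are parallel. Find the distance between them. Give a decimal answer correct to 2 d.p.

0.08

Rescale β by 1/(-3): 6x + 5y - 4z = 4/3. Then distance = |2 − (4/3)| / √77 ≈ 0.08.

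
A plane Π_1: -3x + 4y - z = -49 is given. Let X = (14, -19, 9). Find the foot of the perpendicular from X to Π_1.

(5, -7, 6)

Foot = X − λn with λ = (n·X − d)/|n|² = (-127 − (-49))/26 = -3.
Foot = (14, -19, 9) − (-3)·(-3, 4, -1) = (5, -7, 6).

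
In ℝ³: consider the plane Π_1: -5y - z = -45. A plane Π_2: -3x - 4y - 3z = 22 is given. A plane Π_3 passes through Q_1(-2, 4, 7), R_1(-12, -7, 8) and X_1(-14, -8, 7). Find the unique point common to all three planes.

(-12, 11, -10)

Q_1R_1 = (-10, -11, 1), Q_1X_1 = (-12, -12, 0); a normal to Π_3 is Q_1R_1 × Q_1X_1 = (12, -12, -12).
Using Q_1: Π_3 has equation 12x - 12y - 12z = -156.
Solving the 3×3 linear system -5y - z = -45, -3x - 4y - 3z = 22, 12x - 12y - 12z = -156 (e.g. by elimination or Cramer's rule, determinant = 276) gives (-12, 11, -10).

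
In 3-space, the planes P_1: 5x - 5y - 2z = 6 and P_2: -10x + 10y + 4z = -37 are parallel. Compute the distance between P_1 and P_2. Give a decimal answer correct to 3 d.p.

Rescale P_2 by 1/(-2): 5x - 5y - 2z = 37/2. Then distance = |6 − (37/2)| / √54 ≈ 1.701.

1.701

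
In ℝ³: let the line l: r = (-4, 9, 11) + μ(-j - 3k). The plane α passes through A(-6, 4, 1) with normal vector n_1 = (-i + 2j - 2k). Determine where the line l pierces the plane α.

(-4, 6, 2)

α: n_1·r = n_1·A gives -x + 2y - 2z = 12.
Substitute r = (-4, 9, 11) + t(0, -1, -3) into the plane: 0 + 4t = 12, so t = 3.
Intersection: (-4, 9, 11) + 3·(0, -1, -3) = (-4, 6, 2).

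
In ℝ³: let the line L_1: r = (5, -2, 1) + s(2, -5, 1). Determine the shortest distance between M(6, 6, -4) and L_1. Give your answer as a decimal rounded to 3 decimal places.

Taking (5, -2, 1) on L_1 with direction v = (2, -5, 1): w = M − (5, -2, 1) = (1, 8, -5), and w × v = (-17, -11, -21).
Distance = |w × v| / |v| = √851 / √30 ≈ 5.326.

5.326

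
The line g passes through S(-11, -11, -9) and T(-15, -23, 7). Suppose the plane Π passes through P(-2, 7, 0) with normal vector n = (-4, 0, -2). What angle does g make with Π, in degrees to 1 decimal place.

A direction vector for g is T − S = (-4, -12, 16).
Π: n·r = n·P gives -4x - 2z = 8.
sin θ = |n·v| / (|n||v|) = |-16| / (√20 · √416) = 0.17541.
θ ≈ 10.1°.

10.1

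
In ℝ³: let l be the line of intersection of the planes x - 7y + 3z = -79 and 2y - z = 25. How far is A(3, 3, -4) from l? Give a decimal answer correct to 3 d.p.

6.952

Direction of l: (1, -7, 3) × (0, 2, -1) = (1, 1, 2).
A point on l: solving the two plane equations with x = 5 gives (5, 9, -7).
Taking (5, 9, -7) on l with direction v = (1, 1, 2): w = A − (5, 9, -7) = (-2, -6, 3), and w × v = (-15, 7, 4).
Distance = |w × v| / |v| = √290 / √6 ≈ 6.952.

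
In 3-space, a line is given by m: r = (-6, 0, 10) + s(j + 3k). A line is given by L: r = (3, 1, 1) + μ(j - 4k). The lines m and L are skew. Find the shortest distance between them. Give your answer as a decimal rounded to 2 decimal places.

9.00

Common perpendicular direction n = (0, 1, 3) × (0, 1, -4) = (-7, 0, 0).
With w = (3, 1, 1) − (-6, 0, 10) = (9, 1, -9), w · n = -63.
Distance = |w · n| / |n| = |-63| / √49 ≈ 9.00.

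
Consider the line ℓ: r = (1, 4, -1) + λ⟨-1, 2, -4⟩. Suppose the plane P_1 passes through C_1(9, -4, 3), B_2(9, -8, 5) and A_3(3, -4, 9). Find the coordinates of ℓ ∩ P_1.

C_1B_2 = (0, -4, 2), C_1A_3 = (-6, 0, 6); a normal to P_1 is C_1B_2 × C_1A_3 = (-24, -12, -24).
Using C_1: P_1 has equation -24x - 12y - 24z = -240.
Substitute r = (1, 4, -1) + t(-1, 2, -4) into the plane: -48 + 96t = -240, so t = -2.
Intersection: (1, 4, -1) + (-2)·(-1, 2, -4) = (3, 0, 7).

(3, 0, 7)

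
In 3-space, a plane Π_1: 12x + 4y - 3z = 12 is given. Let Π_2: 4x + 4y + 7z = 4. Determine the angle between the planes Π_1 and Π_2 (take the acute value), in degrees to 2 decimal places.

68.44

cos θ = |n₁·n₂| / (|n₁||n₂|) = |43| / (√169 · √81).
θ = arccos(0.36752) ≈ 68.44°.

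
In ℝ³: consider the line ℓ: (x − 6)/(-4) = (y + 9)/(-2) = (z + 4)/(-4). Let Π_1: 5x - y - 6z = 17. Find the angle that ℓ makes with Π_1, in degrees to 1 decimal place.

7.3

ℓ has direction (-4, -2, -4) through (6, -9, -4).
sin θ = |n·v| / (|n||v|) = |6| / (√62 · √36) = 0.12700.
θ ≈ 7.3°.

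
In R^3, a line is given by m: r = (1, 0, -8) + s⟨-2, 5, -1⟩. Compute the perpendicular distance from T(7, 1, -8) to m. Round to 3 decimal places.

5.947

Taking (1, 0, -8) on m with direction v = (-2, 5, -1): w = T − (1, 0, -8) = (6, 1, 0), and w × v = (-1, 6, 32).
Distance = |w × v| / |v| = √1061 / √30 ≈ 5.947.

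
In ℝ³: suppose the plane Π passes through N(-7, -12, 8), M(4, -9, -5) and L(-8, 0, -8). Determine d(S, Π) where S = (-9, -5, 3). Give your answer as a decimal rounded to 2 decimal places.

1.69

NM = (11, 3, -13), NL = (-1, 12, -16); a normal to Π is NM × NL = (108, 189, 135).
Using N: Π has equation 108x + 189y + 135z = -1944.
n·S − d = (108)·(-9) + (189)·(-5) + (135)·(3) − (-1944) = 432; |n| = √65610.
Distance = |432| / √65610 = 432/√65610 ≈ 1.69.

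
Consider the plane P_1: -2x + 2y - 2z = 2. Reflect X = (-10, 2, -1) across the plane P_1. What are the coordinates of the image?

(-2, -6, 7)

λ = (n·X − d)/|n|² = (26 − 2)/12 = 2.
Reflection = X − 2λn = (-10, 2, -1) − 4·(-2, 2, -2) = (-2, -6, 7).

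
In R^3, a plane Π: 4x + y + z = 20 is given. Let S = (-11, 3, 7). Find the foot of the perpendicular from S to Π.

Foot = S − λn with λ = (n·S − d)/|n|² = (-34 − 20)/18 = -3.
Foot = (-11, 3, 7) − (-3)·(4, 1, 1) = (1, 6, 10).

(1, 6, 10)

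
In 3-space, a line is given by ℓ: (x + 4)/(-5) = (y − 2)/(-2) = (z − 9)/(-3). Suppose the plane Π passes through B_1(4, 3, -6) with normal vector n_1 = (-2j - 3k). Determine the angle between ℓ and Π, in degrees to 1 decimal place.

ℓ has direction (-5, -2, -3) through (-4, 2, 9).
Π: n_1·r = n_1·B_1 gives -2y - 3z = 12.
sin θ = |n·v| / (|n||v|) = |13| / (√13 · √38) = 0.58490.
θ ≈ 35.8°.

35.8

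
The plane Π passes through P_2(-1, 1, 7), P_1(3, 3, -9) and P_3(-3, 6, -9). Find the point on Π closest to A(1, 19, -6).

P_2P_1 = (4, 2, -16), P_2P_3 = (-2, 5, -16); a normal to Π is P_2P_1 × P_2P_3 = (48, 96, 24).
Using P_2: Π has equation 48x + 96y + 24z = 216.
Foot = A − λn with λ = (n·A − d)/|n|² = (1728 − 216)/12096 = 1/8.
Foot = (1, 19, -6) − (1/8)·(48, 96, 24) = (-5, 7, -9).

(-5, 7, -9)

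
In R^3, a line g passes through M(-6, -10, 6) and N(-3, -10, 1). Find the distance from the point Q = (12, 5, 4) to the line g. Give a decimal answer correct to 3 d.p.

A direction vector for g is N − M = (3, 0, -5).
Taking (-6, -10, 6) on g with direction v = (3, 0, -5): w = Q − (-6, -10, 6) = (18, 15, -2), and w × v = (-75, 84, -45).
Distance = |w × v| / |v| = √14706 / √34 ≈ 20.797.

20.797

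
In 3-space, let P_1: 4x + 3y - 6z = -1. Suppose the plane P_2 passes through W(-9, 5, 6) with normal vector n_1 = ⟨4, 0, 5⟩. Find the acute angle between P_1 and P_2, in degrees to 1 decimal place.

73.7

P_2: n_1·r = n_1·W gives 4x + 5z = -6.
cos θ = |n₁·n₂| / (|n₁||n₂|) = |-14| / (√61 · √41).
θ = arccos(0.27994) ≈ 73.7°.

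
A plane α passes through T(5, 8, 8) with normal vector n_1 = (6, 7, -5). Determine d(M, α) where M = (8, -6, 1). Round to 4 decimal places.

4.2906

α: n_1·r = n_1·T gives 6x + 7y - 5z = 46.
n·M − d = (6)·(8) + (7)·(-6) + (-5)·(1) − 46 = -45; |n| = √110.
Distance = |-45| / √110 = 45/√110 ≈ 4.2906.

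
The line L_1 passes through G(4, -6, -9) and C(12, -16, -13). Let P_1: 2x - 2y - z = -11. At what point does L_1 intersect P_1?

A direction vector for L_1 is C − G = (8, -10, -4).
Substitute r = (4, -6, -9) + t(8, -10, -4) into the plane: 29 + 40t = -11, so t = -1.
Intersection: (4, -6, -9) + (-1)·(8, -10, -4) = (-4, 4, -5).

(-4, 4, -5)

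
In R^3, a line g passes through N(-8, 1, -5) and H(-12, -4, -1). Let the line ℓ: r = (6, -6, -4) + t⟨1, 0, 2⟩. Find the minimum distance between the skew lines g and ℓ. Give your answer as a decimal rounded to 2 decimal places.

13.35

A direction vector for g is H − N = (-4, -5, 4).
Common perpendicular direction n = (-4, -5, 4) × (1, 0, 2) = (-10, 12, 5).
With w = (6, -6, -4) − (-8, 1, -5) = (14, -7, 1), w · n = -219.
Distance = |w · n| / |n| = |-219| / √269 ≈ 13.35.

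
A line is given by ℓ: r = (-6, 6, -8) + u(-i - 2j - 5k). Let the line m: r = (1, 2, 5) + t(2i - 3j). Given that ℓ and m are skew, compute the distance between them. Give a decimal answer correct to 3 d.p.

Common perpendicular direction n = (-1, -2, -5) × (2, -3, 0) = (-15, -10, 7).
With w = (1, 2, 5) − (-6, 6, -8) = (7, -4, 13), w · n = 26.
Distance = |w · n| / |n| = |26| / √374 ≈ 1.344.

1.344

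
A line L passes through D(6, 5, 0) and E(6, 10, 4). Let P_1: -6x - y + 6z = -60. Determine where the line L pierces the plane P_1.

A direction vector for L is E − D = (0, 5, 4).
Substitute r = (6, 5, 0) + t(0, 5, 4) into the plane: -41 + 19t = -60, so t = -1.
Intersection: (6, 5, 0) + (-1)·(0, 5, 4) = (6, 0, -4).

(6, 0, -4)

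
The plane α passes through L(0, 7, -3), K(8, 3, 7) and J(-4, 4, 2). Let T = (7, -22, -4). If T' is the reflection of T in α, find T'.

(1, 26, 20)

LK = (8, -4, 10), LJ = (-4, -3, 5); a normal to α is LK × LJ = (10, -80, -40).
Using L: α has equation 10x - 80y - 40z = -440.
λ = (n·T − d)/|n|² = (1990 − (-440))/8100 = 3/10.
Reflection = T − 2λn = (7, -22, -4) − (3/5)·(10, -80, -40) = (1, 26, 20).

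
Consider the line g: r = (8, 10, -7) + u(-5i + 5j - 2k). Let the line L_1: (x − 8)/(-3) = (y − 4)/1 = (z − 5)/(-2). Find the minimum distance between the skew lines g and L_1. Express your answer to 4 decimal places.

L_1 has direction (-3, 1, -2) through (8, 4, 5).
Common perpendicular direction n = (-5, 5, -2) × (-3, 1, -2) = (-8, -4, 10).
With w = (8, 4, 5) − (8, 10, -7) = (0, -6, 12), w · n = 144.
Distance = |w · n| / |n| = |144| / √180 ≈ 10.7331.

10.7331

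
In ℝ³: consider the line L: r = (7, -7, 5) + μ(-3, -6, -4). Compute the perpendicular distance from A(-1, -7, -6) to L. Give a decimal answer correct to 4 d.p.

Taking (7, -7, 5) on L with direction v = (-3, -6, -4): w = A − (7, -7, 5) = (-8, 0, -11), and w × v = (-66, 1, 48).
Distance = |w × v| / |v| = √6661 / √61 ≈ 10.4497.

10.4497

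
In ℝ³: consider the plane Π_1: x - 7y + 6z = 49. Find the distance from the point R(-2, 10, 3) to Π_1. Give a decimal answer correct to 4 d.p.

11.1068

n·R − d = (1)·(-2) + (-7)·(10) + (6)·(3) − 49 = -103; |n| = √86.
Distance = |-103| / √86 = 103/√86 ≈ 11.1068.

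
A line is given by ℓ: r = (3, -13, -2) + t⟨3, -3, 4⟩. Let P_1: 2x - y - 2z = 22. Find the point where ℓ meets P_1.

Substitute r = (3, -13, -2) + t(3, -3, 4) into the plane: 23 + 1t = 22, so t = -1.
Intersection: (3, -13, -2) + (-1)·(3, -3, 4) = (0, -10, -6).

(0, -10, -6)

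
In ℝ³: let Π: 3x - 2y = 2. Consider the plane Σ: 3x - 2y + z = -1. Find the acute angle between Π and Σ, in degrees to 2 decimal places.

15.50

cos θ = |n₁·n₂| / (|n₁||n₂|) = |13| / (√13 · √14).
θ = arccos(0.96362) ≈ 15.50°.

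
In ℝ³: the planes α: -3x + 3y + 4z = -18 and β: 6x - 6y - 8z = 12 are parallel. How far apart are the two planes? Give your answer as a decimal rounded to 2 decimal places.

2.06

Rescale β by 1/(-2): -3x + 3y + 4z = -6. Then distance = |-18 − (-6)| / √34 ≈ 2.06.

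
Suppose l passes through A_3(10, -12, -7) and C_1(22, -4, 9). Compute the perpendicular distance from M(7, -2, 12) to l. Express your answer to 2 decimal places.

A direction vector for l is C_1 − A_3 = (12, 8, 16).
Taking (10, -12, -7) on l with direction v = (12, 8, 16): w = M − (10, -12, -7) = (-3, 10, 19), and w × v = (8, 276, -144).
Distance = |w × v| / |v| = √96976 / √464 ≈ 14.46.

14.46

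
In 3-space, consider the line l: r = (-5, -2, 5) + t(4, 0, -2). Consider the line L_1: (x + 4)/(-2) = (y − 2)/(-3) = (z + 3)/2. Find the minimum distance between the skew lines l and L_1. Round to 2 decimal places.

5.29

L_1 has direction (-2, -3, 2) through (-4, 2, -3).
Common perpendicular direction n = (4, 0, -2) × (-2, -3, 2) = (-6, -4, -12).
With w = (-4, 2, -3) − (-5, -2, 5) = (1, 4, -8), w · n = 74.
Distance = |w · n| / |n| = |74| / √196 ≈ 5.29.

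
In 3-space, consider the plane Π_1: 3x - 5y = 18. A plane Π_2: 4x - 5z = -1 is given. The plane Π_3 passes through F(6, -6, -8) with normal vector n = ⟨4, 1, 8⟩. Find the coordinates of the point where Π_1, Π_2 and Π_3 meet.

(-4, -6, -3)

Π_3: n·r = n·F gives 4x + y + 8z = -46.
Solving the 3×3 linear system 3x - 5y = 18, 4x - 5z = -1, 4x + y + 8z = -46 (e.g. by elimination or Cramer's rule, determinant = 275) gives (-4, -6, -3).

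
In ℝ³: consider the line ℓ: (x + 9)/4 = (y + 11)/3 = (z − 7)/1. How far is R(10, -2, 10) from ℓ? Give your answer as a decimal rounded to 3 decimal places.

ℓ has direction (4, 3, 1) through (-9, -11, 7).
Taking (-9, -11, 7) on ℓ with direction v = (4, 3, 1): w = R − (-9, -11, 7) = (19, 9, 3), and w × v = (0, -7, 21).
Distance = |w × v| / |v| = √490 / √26 ≈ 4.341.

4.341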